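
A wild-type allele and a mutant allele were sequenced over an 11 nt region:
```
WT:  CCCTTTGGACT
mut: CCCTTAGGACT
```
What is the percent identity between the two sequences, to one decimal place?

90.9%

Mismatch at position 6 (1-based): 1 of 11.
Identical positions: 10/11 = 90.91% → 90.9%.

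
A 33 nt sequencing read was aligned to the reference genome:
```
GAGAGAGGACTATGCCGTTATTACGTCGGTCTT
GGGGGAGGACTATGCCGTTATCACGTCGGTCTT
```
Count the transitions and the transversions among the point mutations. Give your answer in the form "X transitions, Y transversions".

3 transitions, 0 transversions

Transitions (purine↔purine or pyrimidine↔pyrimidine): 2 A→G, 4 A→G, 22 T→C.
Transversions (purine↔pyrimidine): none.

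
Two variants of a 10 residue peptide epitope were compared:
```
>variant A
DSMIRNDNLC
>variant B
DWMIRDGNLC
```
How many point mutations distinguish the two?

The sequences differ at residues 2, 6, 7 (1-based) — 3 in total.

3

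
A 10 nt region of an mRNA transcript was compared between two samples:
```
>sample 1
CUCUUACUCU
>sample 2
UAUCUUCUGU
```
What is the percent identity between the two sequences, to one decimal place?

6 positions differ (1, 2, 3, 4, 6, 9), so 4 of 10 match: 4/10 = 40%.

40.0%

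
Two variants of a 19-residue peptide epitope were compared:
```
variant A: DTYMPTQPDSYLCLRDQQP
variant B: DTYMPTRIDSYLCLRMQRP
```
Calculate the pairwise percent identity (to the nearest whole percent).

79%

4 positions differ (7, 8, 16, 18), so 15 of 19 match: 15/19 = 78.95%.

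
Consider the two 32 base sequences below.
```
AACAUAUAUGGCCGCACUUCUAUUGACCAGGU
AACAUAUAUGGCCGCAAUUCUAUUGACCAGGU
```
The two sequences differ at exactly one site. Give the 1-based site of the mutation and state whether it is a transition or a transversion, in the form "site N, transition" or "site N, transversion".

Site 17 changes C→A. C is a pyrimidine and A is a purine, so this is a transversion.

site 17, transversion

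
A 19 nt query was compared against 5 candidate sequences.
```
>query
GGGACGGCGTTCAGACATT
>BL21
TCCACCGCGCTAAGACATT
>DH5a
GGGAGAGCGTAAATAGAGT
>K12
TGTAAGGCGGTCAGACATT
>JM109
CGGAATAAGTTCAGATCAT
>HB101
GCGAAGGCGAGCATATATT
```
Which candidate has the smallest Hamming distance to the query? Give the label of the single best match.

BL21 differs at 6 bases; DH5a differs at 7 bases; K12 differs at 4 bases; JM109 differs at 8 bases; HB101 differs at 6 bases. The closest is K12.

K12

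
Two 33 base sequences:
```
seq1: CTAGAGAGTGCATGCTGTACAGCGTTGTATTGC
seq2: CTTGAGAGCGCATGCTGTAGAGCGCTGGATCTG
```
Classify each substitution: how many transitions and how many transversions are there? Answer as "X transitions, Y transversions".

Mismatches (1-based):
site 3: A→T (purine→pyrimidine, transversion)
site 9: T→C (pyrimidine→pyrimidine, transition)
site 20: C→G (pyrimidine→purine, transversion)
site 25: T→C (pyrimidine→pyrimidine, transition)
site 28: T→G (pyrimidine→purine, transversion)
site 31: T→C (pyrimidine→pyrimidine, transition)
site 32: G→T (purine→pyrimidine, transversion)
site 33: C→G (pyrimidine→purine, transversion)

3 transitions, 5 transversions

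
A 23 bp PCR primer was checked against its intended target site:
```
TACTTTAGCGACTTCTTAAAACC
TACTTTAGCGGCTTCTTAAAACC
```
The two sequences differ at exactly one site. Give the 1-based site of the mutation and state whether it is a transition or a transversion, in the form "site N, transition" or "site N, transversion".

The sequences differ only at site 11: A→G (purine→purine), a transition.

site 11, transition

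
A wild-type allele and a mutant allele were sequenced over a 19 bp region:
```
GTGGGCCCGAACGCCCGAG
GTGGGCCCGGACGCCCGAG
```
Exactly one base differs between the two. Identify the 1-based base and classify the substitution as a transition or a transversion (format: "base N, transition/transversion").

base 10, transition

Base 10 changes A→G. A is a purine and G is a purine, so this is a transition.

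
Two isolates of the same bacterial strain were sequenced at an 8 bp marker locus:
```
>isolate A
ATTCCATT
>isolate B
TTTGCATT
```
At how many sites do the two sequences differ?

2

Mismatches (1-based): site 1: A→T; site 4: C→G.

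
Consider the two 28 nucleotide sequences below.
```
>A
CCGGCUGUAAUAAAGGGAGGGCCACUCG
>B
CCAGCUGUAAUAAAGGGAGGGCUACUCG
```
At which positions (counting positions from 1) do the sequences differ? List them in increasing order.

3, 23

Differences at position 3 (G→A), position 23 (C→U).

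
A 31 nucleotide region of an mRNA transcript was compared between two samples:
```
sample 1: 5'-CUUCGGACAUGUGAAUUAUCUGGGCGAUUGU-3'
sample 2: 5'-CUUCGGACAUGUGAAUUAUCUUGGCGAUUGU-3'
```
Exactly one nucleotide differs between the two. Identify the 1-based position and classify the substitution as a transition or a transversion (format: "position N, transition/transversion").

The sequences differ only at position 22: G→U (purine→pyrimidine), a transversion.

position 22, transversion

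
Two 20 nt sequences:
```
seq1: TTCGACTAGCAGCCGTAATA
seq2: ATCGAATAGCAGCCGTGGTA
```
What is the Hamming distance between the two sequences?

The sequences differ at bases 1, 6, 17, 18 (1-based) — 4 in total.

4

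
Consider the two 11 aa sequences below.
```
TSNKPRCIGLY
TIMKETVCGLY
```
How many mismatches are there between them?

6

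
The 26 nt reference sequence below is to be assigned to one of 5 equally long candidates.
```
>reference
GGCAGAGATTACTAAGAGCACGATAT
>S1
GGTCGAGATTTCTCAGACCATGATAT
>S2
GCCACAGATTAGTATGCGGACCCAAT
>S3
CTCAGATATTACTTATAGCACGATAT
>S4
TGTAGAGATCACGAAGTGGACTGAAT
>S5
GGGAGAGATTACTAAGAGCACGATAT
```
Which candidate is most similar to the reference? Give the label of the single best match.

S1 differs at 6 bases; S2 differs at 9 bases; S3 differs at 5 bases; S4 differs at 9 bases; S5 differs at 1 base. The closest is S5.

S5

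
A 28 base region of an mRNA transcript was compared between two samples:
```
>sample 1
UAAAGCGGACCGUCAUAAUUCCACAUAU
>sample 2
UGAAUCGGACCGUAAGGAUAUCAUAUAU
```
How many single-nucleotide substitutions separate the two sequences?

The sequences differ at positions 2, 5, 14, 16, 17, 20, 21, 24 (1-based) — 8 in total.

8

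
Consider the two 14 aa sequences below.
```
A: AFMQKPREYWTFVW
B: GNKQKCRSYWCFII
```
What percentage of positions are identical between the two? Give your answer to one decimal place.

8 positions differ (1, 2, 3, 6, 8, 11, 13, 14), so 6 of 14 match: 6/14 = 42.86%.

42.9%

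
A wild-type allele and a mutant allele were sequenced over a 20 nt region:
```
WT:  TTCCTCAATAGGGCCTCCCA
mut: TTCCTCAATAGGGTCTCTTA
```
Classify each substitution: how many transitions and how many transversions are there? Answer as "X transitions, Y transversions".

3 transitions, 0 transversions

Transitions (purine↔purine or pyrimidine↔pyrimidine): 14 C→T, 18 C→T, 19 C→T.
Transversions (purine↔pyrimidine): none.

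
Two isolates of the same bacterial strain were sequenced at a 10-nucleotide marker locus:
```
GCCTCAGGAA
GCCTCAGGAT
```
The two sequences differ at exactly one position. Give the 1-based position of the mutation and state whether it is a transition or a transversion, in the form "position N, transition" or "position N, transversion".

position 10, transversion

The sequences differ only at position 10: A→T (purine→pyrimidine), a transversion.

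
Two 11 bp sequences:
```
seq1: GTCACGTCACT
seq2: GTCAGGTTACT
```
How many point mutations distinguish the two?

Comparing position by position, 2 bases differ: 5 (C/G), 8 (C/T).

2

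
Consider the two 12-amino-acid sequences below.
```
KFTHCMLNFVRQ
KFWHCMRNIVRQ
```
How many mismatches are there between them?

3

Comparing position by position, 3 positions differ: 3 (T/W), 7 (L/R), 9 (F/I).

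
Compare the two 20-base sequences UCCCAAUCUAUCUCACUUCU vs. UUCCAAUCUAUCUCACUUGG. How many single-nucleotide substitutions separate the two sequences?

3

Comparing position by position, 3 sites differ: 2 (C/U), 19 (C/G), 20 (U/G).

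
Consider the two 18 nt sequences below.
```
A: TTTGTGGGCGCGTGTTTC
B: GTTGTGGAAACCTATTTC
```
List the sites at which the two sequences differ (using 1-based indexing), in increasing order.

1, 8, 9, 10, 12, 14

Scanning 1-based: 1: T/G; 8: G/A; 9: C/A; 10: G/A; 12: G/C; 14: G/A.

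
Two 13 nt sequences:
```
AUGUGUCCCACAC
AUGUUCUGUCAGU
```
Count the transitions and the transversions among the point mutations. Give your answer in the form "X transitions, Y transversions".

5 transitions, 4 transversions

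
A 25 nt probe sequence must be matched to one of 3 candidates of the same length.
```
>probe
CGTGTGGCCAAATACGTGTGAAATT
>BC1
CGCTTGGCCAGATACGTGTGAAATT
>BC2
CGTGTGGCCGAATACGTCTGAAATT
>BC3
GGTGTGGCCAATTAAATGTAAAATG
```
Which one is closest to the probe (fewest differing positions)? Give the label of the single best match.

BC2

BC1 differs at 3 positions; BC2 differs at 2 positions; BC3 differs at 6 positions. The closest is BC2.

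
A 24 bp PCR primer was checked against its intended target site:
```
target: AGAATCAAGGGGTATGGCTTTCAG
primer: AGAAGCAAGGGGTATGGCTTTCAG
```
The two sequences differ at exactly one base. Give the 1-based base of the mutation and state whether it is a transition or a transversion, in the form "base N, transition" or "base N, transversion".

base 5, transversion

Base 5 changes T→G. T is a pyrimidine and G is a purine, so this is a transversion.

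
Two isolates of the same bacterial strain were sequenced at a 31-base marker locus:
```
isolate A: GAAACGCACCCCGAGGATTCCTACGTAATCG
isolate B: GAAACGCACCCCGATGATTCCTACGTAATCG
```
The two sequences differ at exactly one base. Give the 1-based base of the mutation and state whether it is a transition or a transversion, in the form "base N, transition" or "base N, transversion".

base 15, transversion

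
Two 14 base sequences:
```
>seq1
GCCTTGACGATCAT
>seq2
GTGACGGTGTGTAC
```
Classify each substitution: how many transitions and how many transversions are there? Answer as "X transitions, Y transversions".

6 transitions, 4 transversions

Mismatches (1-based):
site 2: C→T (pyrimidine→pyrimidine, transition)
site 3: C→G (pyrimidine→purine, transversion)
site 4: T→A (pyrimidine→purine, transversion)
site 5: T→C (pyrimidine→pyrimidine, transition)
site 7: A→G (purine→purine, transition)
site 8: C→T (pyrimidine→pyrimidine, transition)
site 10: A→T (purine→pyrimidine, transversion)
site 11: T→G (pyrimidine→purine, transversion)
site 12: C→T (pyrimidine→pyrimidine, transition)
site 14: T→C (pyrimidine→pyrimidine, transition)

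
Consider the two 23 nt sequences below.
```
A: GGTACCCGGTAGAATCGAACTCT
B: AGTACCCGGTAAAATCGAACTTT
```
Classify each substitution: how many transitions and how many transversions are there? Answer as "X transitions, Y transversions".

3 transitions, 0 transversions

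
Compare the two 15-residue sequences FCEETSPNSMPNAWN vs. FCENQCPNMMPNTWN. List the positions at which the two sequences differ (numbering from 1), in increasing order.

4, 5, 6, 9, 13

Scanning 1-based: 4: E/N; 5: T/Q; 6: S/C; 9: S/M; 13: A/T.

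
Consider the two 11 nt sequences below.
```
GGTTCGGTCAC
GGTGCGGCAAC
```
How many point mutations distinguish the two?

The sequences differ at sites 4, 8, 9 (1-based) — 3 in total.

3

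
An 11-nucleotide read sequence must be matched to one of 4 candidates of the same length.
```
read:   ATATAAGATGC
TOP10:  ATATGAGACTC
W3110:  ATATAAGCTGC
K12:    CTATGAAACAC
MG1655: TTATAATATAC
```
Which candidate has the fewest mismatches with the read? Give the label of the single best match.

Hamming distances to read — TOP10: 3; W3110: 1; K12: 5; MG1655: 3.
Smallest is W3110 with 1 mismatch.

W3110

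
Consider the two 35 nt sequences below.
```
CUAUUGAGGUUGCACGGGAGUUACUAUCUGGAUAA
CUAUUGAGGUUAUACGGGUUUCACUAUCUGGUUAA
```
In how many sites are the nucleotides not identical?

6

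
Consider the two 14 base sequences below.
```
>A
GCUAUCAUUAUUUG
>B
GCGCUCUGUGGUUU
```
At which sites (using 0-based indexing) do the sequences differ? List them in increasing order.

2, 3, 6, 7, 9, 10, 13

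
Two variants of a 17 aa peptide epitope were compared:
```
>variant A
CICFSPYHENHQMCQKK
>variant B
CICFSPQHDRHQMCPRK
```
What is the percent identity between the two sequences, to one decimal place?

70.6%

Mismatches at positions 7, 9, 10, 15, 16 (1-based): 5 of 17.
Identical positions: 12/17 = 70.59% → 70.6%.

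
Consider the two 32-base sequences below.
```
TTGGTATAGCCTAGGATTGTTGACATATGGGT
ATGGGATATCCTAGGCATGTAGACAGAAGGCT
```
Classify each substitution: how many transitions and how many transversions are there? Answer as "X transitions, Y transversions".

0 transitions, 9 transversions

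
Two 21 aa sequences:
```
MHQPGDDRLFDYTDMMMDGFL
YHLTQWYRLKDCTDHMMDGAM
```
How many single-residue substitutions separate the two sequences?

Comparing position by position, 11 positions differ: 1 (M/Y), 3 (Q/L), 4 (P/T), 5 (G/Q), 6 (D/W), 7 (D/Y), 10 (F/K), 12 (Y/C), 15 (M/H), 20 (F/A), 21 (L/M).

11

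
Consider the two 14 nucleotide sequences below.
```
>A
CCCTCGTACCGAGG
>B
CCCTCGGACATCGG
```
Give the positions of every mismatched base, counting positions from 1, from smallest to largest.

Scanning 1-based: 7: T/G; 10: C/A; 11: G/T; 12: A/C.

7, 10, 11, 12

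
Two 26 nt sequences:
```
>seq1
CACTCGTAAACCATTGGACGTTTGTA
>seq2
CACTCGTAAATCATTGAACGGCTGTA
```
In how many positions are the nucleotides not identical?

4

The sequences differ at positions 11, 17, 21, 22 (1-based) — 4 in total.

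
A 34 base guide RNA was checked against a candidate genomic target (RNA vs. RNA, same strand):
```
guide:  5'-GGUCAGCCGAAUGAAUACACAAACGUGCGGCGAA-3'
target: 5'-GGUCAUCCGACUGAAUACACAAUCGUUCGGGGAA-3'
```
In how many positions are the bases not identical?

5

The sequences differ at positions 6, 11, 23, 27, 31 (1-based) — 5 in total.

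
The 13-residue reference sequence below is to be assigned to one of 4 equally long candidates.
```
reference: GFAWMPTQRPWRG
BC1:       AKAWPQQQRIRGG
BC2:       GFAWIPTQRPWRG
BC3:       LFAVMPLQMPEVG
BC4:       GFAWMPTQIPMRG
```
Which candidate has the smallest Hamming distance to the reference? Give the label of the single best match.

Hamming distances to reference — BC1: 8; BC2: 1; BC3: 6; BC4: 2.
Smallest is BC2 with 1 mismatch.

BC2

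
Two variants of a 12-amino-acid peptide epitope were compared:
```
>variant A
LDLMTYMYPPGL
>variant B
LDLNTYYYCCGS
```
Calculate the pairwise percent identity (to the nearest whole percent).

58%

Mismatches at positions 4, 7, 9, 10, 12 (1-based): 5 of 12.
Identical positions: 7/12 = 58.33% → 58%.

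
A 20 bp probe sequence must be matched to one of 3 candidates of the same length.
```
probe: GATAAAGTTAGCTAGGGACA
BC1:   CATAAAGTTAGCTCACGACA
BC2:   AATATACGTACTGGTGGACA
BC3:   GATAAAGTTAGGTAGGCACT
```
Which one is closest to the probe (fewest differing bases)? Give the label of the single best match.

Hamming distances to probe — BC1: 4; BC2: 9; BC3: 3.
Smallest is BC3 with 3 mismatches.

BC3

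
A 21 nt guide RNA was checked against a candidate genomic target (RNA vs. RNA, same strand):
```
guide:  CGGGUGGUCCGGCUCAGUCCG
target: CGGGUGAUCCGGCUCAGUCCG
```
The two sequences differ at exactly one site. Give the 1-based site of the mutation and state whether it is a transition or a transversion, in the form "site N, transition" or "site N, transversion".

The sequences differ only at site 7: G→A (purine→purine), a transition.

site 7, transition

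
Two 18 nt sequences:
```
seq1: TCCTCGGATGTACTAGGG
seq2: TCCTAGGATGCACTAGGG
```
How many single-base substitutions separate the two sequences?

2

The sequences differ at bases 5, 11 (1-based) — 2 in total.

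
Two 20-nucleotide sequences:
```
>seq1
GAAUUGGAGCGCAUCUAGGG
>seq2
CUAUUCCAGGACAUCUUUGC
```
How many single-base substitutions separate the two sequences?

9

The sequences differ at bases 1, 2, 6, 7, 10, 11, 17, 18, 20 (1-based) — 9 in total.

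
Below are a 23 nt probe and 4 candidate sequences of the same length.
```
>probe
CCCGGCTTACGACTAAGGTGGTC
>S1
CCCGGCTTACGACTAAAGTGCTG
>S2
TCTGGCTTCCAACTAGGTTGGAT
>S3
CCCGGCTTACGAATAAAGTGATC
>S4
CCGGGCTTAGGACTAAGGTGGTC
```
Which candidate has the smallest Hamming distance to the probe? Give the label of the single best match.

S4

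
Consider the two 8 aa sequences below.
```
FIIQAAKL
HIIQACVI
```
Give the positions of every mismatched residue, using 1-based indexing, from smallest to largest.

1, 6, 7, 8

Scanning 1-based: 1: F/H; 6: A/C; 7: K/V; 8: L/I.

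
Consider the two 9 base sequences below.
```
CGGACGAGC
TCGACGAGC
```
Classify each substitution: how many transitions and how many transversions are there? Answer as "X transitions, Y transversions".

Transitions (purine↔purine or pyrimidine↔pyrimidine): 1 C→T.
Transversions (purine↔pyrimidine): 2 G→C.

1 transition, 1 transversion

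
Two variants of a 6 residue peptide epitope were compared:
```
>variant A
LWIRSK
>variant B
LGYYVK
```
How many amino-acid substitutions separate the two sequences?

Comparing position by position, 4 residues differ: 2 (W/G), 3 (I/Y), 4 (R/Y), 5 (S/V).

4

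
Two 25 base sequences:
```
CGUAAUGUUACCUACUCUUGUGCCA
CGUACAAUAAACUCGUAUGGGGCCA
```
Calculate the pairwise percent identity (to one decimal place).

60.0%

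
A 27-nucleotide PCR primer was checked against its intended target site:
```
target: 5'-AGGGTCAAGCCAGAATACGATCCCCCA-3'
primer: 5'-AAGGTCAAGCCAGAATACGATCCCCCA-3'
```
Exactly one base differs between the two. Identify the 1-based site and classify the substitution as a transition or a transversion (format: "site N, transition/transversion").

Site 2 changes G→A. G is a purine and A is a purine, so this is a transition.

site 2, transition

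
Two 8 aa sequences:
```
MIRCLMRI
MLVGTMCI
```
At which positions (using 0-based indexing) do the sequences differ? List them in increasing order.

1, 2, 3, 4, 6

Scanning 0-based: 1: I/L; 2: R/V; 3: C/G; 4: L/T; 6: R/C.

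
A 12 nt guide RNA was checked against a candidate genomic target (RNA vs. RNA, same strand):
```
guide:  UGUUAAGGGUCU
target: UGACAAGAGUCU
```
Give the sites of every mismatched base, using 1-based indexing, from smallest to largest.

3, 4, 8

Differences at site 3 (U→A), site 4 (U→C), site 8 (G→A).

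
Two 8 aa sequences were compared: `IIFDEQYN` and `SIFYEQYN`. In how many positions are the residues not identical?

2

Mismatches (1-based): position 1: I→S; position 4: D→Y.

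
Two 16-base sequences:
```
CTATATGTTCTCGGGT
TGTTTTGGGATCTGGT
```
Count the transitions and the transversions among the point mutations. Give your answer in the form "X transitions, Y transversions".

Transitions (purine↔purine or pyrimidine↔pyrimidine): 1 C→T.
Transversions (purine↔pyrimidine): 2 T→G, 3 A→T, 5 A→T, 8 T→G, 9 T→G, 10 C→A, 13 G→T.

1 transition, 7 transversions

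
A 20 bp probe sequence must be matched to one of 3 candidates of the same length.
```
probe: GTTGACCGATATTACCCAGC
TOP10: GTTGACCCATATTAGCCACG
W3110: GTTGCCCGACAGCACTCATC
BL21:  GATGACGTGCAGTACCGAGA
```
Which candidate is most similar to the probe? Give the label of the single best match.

TOP10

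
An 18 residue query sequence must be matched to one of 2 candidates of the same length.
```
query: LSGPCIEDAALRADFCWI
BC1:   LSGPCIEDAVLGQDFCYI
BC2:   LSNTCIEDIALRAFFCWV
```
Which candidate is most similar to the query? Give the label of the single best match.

BC1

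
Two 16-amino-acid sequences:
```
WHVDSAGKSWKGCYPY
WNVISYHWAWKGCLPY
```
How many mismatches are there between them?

7

The sequences differ at residues 2, 4, 6, 7, 8, 9, 14 (1-based) — 7 in total.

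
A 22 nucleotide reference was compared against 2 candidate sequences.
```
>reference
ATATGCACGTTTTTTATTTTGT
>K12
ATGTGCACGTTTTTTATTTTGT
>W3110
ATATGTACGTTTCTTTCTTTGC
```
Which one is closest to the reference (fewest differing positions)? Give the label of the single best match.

Hamming distances to reference — K12: 1; W3110: 5.
Smallest is K12 with 1 mismatch.

K12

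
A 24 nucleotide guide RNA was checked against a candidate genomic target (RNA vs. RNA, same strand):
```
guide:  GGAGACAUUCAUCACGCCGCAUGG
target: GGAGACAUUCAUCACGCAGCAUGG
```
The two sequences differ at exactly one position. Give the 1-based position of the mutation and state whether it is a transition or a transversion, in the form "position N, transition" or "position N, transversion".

The sequences differ only at position 18: C→A (pyrimidine→purine), a transversion.

position 18, transversion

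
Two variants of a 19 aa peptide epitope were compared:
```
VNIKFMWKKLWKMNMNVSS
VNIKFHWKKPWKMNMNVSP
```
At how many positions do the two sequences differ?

3

Mismatches (1-based): position 6: M→H; position 10: L→P; position 19: S→P.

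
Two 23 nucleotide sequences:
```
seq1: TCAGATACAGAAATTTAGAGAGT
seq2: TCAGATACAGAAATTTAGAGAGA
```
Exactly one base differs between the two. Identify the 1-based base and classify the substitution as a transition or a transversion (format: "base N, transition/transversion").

The sequences differ only at base 23: T→A (pyrimidine→purine), a transversion.

base 23, transversion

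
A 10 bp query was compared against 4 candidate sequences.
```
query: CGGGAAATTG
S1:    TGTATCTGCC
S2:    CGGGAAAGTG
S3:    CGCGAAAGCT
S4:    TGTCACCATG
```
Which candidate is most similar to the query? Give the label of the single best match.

S1 differs at 9 positions; S2 differs at 1 position; S3 differs at 4 positions; S4 differs at 6 positions. The closest is S2.

S2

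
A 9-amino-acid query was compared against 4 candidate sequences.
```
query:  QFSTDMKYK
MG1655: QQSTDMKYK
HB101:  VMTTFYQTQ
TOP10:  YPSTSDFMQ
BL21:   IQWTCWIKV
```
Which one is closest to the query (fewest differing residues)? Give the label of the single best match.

MG1655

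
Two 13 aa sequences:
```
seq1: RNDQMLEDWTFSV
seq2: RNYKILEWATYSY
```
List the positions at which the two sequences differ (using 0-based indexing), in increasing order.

2, 3, 4, 7, 8, 10, 12

Scanning 0-based: 2: D/Y; 3: Q/K; 4: M/I; 7: D/W; 8: W/A; 10: F/Y; 12: V/Y.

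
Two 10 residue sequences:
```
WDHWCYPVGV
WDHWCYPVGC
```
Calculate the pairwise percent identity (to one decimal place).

90.0%

Mismatch at position 10 (1-based): 1 of 10.
Identical positions: 9/10 = 90% → 90.0%.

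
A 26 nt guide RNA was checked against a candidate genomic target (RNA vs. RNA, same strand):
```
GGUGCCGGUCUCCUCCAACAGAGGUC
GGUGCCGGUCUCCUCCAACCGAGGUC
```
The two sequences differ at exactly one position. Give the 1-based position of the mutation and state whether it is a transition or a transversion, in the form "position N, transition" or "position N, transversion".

position 20, transversion

Position 20 changes A→C. A is a purine and C is a pyrimidine, so this is a transversion.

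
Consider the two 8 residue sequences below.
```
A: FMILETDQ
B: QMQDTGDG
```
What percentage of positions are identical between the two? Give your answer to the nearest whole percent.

25%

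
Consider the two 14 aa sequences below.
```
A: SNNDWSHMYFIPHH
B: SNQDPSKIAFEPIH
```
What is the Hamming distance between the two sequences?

7

Comparing position by position, 7 positions differ: 3 (N/Q), 5 (W/P), 7 (H/K), 8 (M/I), 9 (Y/A), 11 (I/E), 13 (H/I).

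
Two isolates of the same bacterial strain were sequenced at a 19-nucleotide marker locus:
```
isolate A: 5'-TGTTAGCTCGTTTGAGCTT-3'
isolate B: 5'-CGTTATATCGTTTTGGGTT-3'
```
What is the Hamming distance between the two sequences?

Comparing position by position, 6 bases differ: 1 (T/C), 6 (G/T), 7 (C/A), 14 (G/T), 15 (A/G), 17 (C/G).

6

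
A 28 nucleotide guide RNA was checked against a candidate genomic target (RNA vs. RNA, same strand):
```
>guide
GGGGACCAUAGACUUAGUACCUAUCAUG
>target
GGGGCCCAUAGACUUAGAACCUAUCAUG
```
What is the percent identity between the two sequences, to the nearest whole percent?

93%

Mismatches at positions 5, 18 (1-based): 2 of 28.
Identical positions: 26/28 = 92.86% → 93%.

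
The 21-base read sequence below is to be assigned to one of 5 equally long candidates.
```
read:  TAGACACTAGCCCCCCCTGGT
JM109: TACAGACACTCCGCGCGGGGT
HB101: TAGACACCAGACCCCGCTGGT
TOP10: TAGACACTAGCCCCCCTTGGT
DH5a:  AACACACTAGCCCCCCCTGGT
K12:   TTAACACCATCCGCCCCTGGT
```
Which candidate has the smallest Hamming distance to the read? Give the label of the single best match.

JM109 differs at 9 bases; HB101 differs at 3 bases; TOP10 differs at 1 base; DH5a differs at 2 bases; K12 differs at 5 bases. The closest is TOP10.

TOP10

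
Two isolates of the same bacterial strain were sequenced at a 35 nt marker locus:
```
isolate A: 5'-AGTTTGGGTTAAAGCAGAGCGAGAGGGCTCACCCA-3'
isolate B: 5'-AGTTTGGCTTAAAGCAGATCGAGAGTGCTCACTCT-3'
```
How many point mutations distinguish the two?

5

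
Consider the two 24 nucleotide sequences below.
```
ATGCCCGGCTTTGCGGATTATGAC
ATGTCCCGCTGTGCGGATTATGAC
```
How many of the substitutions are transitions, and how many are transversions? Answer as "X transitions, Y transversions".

1 transition, 2 transversions

Mismatches (1-based):
position 4: C→T (pyrimidine→pyrimidine, transition)
position 7: G→C (purine→pyrimidine, transversion)
position 11: T→G (pyrimidine→purine, transversion)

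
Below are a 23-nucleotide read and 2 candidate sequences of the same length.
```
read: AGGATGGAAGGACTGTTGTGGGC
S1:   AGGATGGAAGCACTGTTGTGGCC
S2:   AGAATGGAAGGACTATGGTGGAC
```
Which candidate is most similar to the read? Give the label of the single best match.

S1

Hamming distances to read — S1: 2; S2: 4.
Smallest is S1 with 2 mismatches.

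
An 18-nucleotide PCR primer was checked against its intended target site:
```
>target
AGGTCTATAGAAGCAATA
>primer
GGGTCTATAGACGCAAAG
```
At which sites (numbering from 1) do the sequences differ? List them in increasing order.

1, 12, 17, 18

Scanning 1-based: 1: A/G; 12: A/C; 17: T/A; 18: A/G.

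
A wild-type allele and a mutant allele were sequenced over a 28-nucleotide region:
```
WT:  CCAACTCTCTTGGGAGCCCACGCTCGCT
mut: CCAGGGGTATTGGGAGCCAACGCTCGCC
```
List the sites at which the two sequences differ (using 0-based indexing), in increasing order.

3, 4, 5, 6, 8, 18, 27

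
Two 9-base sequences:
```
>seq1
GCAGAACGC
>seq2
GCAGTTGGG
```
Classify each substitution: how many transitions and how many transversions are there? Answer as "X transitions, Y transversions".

Mismatches (1-based):
base 5: A→T (purine→pyrimidine, transversion)
base 6: A→T (purine→pyrimidine, transversion)
base 7: C→G (pyrimidine→purine, transversion)
base 9: C→G (pyrimidine→purine, transversion)

0 transitions, 4 transversions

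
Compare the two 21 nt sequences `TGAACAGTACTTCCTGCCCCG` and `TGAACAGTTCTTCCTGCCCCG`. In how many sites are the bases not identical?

1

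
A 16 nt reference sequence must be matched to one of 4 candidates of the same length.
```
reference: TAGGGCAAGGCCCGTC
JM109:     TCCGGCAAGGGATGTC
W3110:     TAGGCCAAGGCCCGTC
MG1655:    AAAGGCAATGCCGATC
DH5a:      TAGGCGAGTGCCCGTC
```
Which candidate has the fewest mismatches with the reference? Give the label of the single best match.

Hamming distances to reference — JM109: 5; W3110: 1; MG1655: 5; DH5a: 4.
Smallest is W3110 with 1 mismatch.

W3110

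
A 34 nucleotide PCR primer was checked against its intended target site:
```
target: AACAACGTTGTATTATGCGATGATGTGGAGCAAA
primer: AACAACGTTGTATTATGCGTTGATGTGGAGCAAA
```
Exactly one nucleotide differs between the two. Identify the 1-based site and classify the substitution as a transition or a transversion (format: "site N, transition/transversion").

Site 20 changes A→T. A is a purine and T is a pyrimidine, so this is a transversion.

site 20, transversion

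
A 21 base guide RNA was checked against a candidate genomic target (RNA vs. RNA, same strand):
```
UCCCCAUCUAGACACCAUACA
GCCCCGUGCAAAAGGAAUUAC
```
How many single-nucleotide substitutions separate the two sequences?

12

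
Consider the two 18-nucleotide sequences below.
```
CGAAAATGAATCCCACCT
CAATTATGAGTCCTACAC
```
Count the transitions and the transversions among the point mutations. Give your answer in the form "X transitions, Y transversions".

Mismatches (1-based):
position 2: G→A (purine→purine, transition)
position 4: A→T (purine→pyrimidine, transversion)
position 5: A→T (purine→pyrimidine, transversion)
position 10: A→G (purine→purine, transition)
position 14: C→T (pyrimidine→pyrimidine, transition)
position 17: C→A (pyrimidine→purine, transversion)
position 18: T→C (pyrimidine→pyrimidine, transition)

4 transitions, 3 transversions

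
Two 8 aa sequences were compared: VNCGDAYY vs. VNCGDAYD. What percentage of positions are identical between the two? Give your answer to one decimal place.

Mismatch at position 8 (1-based): 1 of 8.
Identical positions: 7/8 = 87.5% → 87.5%.

87.5%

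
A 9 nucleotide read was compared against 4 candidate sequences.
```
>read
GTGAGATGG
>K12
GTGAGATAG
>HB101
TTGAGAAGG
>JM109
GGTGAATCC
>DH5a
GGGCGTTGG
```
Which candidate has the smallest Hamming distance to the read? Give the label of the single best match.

K12

K12 differs at 1 position; HB101 differs at 2 positions; JM109 differs at 6 positions; DH5a differs at 3 positions. The closest is K12.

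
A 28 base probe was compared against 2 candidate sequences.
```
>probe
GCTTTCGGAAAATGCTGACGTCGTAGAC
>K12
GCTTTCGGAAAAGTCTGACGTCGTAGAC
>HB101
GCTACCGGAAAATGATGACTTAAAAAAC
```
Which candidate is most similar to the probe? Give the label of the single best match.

Hamming distances to probe — K12: 2; HB101: 8.
Smallest is K12 with 2 mismatches.

K12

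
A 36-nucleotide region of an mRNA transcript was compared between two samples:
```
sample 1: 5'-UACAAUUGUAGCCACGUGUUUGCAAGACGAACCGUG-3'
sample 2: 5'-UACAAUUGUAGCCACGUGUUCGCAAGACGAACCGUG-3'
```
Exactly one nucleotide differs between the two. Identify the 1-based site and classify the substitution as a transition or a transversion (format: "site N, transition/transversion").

The sequences differ only at site 21: U→C (pyrimidine→pyrimidine), a transition.

site 21, transition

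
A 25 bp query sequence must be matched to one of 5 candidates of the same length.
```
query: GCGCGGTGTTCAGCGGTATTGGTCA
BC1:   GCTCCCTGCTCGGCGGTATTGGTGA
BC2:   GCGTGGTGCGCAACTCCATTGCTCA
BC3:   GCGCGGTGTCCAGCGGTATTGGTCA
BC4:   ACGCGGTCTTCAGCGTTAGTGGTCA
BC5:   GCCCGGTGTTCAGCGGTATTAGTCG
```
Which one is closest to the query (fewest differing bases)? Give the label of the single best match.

BC3

BC1 differs at 6 bases; BC2 differs at 8 bases; BC3 differs at 1 base; BC4 differs at 4 bases; BC5 differs at 3 bases. The closest is BC3.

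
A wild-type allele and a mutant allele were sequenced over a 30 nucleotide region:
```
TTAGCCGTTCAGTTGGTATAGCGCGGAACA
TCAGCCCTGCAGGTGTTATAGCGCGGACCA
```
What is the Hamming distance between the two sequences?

6

The sequences differ at bases 2, 7, 9, 13, 16, 28 (1-based) — 6 in total.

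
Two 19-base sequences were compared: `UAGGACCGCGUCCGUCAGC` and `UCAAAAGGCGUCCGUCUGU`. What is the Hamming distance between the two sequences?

7

The sequences differ at sites 2, 3, 4, 6, 7, 17, 19 (1-based) — 7 in total.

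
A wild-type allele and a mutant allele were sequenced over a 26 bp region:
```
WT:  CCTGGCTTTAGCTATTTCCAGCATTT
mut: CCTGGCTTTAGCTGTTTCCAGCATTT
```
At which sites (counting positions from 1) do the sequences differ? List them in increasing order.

14

Scanning 1-based: 14: A/G.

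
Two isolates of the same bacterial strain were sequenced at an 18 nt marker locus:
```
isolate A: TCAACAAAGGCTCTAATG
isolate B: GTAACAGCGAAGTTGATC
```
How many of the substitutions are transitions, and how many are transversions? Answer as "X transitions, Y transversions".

5 transitions, 5 transversions

Transitions (purine↔purine or pyrimidine↔pyrimidine): 2 C→T, 7 A→G, 10 G→A, 13 C→T, 15 A→G.
Transversions (purine↔pyrimidine): 1 T→G, 8 A→C, 11 C→A, 12 T→G, 18 G→C.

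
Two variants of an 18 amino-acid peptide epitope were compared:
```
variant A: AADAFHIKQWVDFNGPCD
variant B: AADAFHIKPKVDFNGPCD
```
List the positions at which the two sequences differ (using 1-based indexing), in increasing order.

Scanning 1-based: 9: Q/P; 10: W/K.

9, 10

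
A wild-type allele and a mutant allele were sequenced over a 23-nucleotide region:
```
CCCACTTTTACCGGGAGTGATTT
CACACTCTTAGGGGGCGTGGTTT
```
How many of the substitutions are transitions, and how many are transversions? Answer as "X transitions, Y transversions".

Mismatches (1-based):
position 2: C→A (pyrimidine→purine, transversion)
position 7: T→C (pyrimidine→pyrimidine, transition)
position 11: C→G (pyrimidine→purine, transversion)
position 12: C→G (pyrimidine→purine, transversion)
position 16: A→C (purine→pyrimidine, transversion)
position 20: A→G (purine→purine, transition)

2 transitions, 4 transversions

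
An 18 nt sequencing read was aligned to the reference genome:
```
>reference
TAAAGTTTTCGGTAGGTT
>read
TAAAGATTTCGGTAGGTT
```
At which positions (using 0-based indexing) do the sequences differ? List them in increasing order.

5

Scanning 0-based: 5: T/A.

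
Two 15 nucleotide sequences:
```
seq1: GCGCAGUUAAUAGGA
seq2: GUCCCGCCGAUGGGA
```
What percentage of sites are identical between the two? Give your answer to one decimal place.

53.3%

Mismatches at positions 2, 3, 5, 7, 8, 9, 12 (1-based): 7 of 15.
Identical positions: 8/15 = 53.33% → 53.3%.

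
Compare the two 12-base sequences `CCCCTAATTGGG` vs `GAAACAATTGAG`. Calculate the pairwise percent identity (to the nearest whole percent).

6 positions differ (1, 2, 3, 4, 5, 11), so 6 of 12 match: 6/12 = 50%.

50%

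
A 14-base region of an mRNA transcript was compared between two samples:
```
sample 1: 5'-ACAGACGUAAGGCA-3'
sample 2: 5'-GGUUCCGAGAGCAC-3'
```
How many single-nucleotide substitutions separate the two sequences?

Comparing position by position, 10 bases differ: 1 (A/G), 2 (C/G), 3 (A/U), 4 (G/U), 5 (A/C), 8 (U/A), 9 (A/G), 12 (G/C), 13 (C/A), 14 (A/C).

10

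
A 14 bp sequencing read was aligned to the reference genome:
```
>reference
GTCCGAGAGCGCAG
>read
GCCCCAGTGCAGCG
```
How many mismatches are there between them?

6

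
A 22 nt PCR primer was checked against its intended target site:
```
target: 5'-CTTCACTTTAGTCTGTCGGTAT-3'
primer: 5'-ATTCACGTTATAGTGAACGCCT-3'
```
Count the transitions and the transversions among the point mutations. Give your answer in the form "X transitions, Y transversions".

1 transition, 9 transversions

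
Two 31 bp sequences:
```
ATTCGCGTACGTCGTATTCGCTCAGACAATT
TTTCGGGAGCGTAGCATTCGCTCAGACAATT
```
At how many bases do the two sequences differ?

Mismatches (1-based): base 1: A→T; base 6: C→G; base 8: T→A; base 9: A→G; base 13: C→A; base 15: T→C.

6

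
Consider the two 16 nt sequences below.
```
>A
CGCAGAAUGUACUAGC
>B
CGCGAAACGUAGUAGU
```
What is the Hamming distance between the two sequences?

5

Comparing position by position, 5 sites differ: 4 (A/G), 5 (G/A), 8 (U/C), 12 (C/G), 16 (C/U).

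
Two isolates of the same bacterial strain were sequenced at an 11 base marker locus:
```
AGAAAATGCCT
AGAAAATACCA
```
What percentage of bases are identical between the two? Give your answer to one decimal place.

81.8%

2 positions differ (8, 11), so 9 of 11 match: 9/11 = 81.82%.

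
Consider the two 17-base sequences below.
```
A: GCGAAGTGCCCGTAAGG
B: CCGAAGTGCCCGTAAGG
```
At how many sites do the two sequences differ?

Comparing position by position, 1 site differs: 1 (G/C).

1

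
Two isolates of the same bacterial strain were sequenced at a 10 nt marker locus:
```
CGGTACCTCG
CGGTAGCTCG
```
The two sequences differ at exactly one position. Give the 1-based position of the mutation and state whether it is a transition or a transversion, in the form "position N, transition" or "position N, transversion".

position 6, transversion

The sequences differ only at position 6: C→G (pyrimidine→purine), a transversion.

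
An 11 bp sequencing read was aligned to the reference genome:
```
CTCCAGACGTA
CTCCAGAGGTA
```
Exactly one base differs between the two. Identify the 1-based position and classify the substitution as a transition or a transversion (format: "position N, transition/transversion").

position 8, transversion

Position 8 changes C→G. C is a pyrimidine and G is a purine, so this is a transversion.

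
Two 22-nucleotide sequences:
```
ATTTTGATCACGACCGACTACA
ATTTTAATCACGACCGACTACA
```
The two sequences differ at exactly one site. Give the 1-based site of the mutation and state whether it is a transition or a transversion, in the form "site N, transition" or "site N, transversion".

The sequences differ only at site 6: G→A (purine→purine), a transition.

site 6, transition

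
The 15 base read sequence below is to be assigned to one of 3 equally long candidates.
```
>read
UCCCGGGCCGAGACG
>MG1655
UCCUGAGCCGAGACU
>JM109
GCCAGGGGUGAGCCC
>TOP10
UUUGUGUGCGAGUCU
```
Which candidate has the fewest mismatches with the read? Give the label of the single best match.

Hamming distances to read — MG1655: 3; JM109: 6; TOP10: 8.
Smallest is MG1655 with 3 mismatches.

MG1655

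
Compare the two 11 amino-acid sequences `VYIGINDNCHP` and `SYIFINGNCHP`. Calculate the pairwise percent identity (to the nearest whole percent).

73%

3 positions differ (1, 4, 7), so 8 of 11 match: 8/11 = 72.73%.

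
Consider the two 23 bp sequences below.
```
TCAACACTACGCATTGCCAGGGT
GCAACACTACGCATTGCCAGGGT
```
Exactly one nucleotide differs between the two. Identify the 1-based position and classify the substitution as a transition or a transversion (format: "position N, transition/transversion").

Position 1 changes T→G. T is a pyrimidine and G is a purine, so this is a transversion.

position 1, transversion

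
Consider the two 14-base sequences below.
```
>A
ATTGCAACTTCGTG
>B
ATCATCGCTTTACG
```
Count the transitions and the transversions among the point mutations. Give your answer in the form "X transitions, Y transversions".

7 transitions, 1 transversion

Mismatches (1-based):
site 3: T→C (pyrimidine→pyrimidine, transition)
site 4: G→A (purine→purine, transition)
site 5: C→T (pyrimidine→pyrimidine, transition)
site 6: A→C (purine→pyrimidine, transversion)
site 7: A→G (purine→purine, transition)
site 11: C→T (pyrimidine→pyrimidine, transition)
site 12: G→A (purine→purine, transition)
site 13: T→C (pyrimidine→pyrimidine, transition)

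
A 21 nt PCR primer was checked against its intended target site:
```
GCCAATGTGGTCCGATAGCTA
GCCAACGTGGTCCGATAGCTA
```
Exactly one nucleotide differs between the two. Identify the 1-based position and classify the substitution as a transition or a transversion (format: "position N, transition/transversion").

Position 6 changes T→C. T is a pyrimidine and C is a pyrimidine, so this is a transition.

position 6, transition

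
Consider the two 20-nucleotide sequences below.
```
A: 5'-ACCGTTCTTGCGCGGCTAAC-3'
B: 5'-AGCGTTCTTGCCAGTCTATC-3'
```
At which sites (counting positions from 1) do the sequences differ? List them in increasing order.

Scanning 1-based: 2: C/G; 12: G/C; 13: C/A; 15: G/T; 19: A/T.

2, 12, 13, 15, 19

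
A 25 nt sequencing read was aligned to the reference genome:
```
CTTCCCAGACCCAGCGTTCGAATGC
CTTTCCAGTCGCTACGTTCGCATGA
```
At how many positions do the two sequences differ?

7

Comparing position by position, 7 positions differ: 4 (C/T), 9 (A/T), 11 (C/G), 13 (A/T), 14 (G/A), 21 (A/C), 25 (C/A).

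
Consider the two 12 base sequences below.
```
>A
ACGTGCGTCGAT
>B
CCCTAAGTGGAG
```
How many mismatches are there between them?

6

The sequences differ at positions 1, 3, 5, 6, 9, 12 (1-based) — 6 in total.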